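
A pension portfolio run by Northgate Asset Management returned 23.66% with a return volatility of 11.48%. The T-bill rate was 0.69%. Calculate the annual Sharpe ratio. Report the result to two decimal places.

Sharpe = (Rp − Rf) / σp = (23.66% − 0.69%) / 11.48% = 22.97% / 11.48% = 2.0009

2.00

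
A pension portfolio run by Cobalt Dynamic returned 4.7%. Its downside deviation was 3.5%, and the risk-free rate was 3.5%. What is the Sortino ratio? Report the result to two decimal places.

0.34

Sortino = (Rp − Rf) / σd = (4.7% − 3.5%) / 3.5% = 1.20% / 3.5% = 0.3429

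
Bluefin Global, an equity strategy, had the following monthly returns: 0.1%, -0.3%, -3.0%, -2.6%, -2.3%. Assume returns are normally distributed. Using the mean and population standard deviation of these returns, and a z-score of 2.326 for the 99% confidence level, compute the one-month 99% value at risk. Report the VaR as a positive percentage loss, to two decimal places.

4.57

r̄ = (0.1 − 0.3 − 3 − 2.6 − 2.3) / 5 = -1.6200%
Σ(r − r̄)² = (0.1 − (-1.6200))² + (-0.3 − (-1.6200))² + (-3 − (-1.6200))² + … = 8.0280
population σ = √(8.0280 / 5) = √1.6056 = 1.2671%
VaR = −(r̄ − z·σ) = −(-1.6200 − 2.326 × 1.2671) = −(-4.5673) = 4.5673%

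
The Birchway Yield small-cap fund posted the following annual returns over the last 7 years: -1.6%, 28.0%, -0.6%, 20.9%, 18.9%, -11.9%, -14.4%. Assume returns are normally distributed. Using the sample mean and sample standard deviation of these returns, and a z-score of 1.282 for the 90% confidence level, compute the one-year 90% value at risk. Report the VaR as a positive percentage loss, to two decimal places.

r̄ = (-1.6 + 28 − 0.6 + 20.9 + 18.9 − 11.9 − 14.4) / 7 = 5.6143%
Sample std dev = √[1709.2686 / 6] = 16.8783%
VaR = −(r̄ − z·σ) = −(5.6143 − 1.282 × 16.8783) = −(-16.0237) = 16.0237%

16.02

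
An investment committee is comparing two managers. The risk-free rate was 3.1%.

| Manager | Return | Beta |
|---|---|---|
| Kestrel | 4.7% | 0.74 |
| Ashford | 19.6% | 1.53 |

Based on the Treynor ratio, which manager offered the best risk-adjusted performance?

Ashford

Kestrel: Treynor = (4.7% − 3.1%) / 0.74 = 2.162
Ashford: Treynor = (19.6% − 3.1%) / 1.53 = 10.784
Highest: Ashford (10.784).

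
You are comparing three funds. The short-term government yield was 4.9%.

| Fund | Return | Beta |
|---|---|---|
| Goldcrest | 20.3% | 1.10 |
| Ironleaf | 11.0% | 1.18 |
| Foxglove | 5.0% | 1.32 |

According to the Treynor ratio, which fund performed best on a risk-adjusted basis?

Goldcrest: Treynor = (20.3% − 4.9%) / 1.10 = 14.000
Ironleaf: Treynor = (11.0% − 4.9%) / 1.18 = 5.169
Foxglove: Treynor = (5.0% − 4.9%) / 1.32 = 0.076
Highest: Goldcrest (14.000).

Goldcrest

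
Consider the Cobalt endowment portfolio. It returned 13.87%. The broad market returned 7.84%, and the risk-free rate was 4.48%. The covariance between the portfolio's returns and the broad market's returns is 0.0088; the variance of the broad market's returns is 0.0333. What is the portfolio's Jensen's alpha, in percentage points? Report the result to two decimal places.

β = Cov / Var = 0.0088 / 0.0333 = 0.2643
E[R] = Rf + β(Rm − Rf) = 4.48% + 0.2643 × (7.84% − 4.48%) = 5.3680%
α = Rp − E[R] = 13.87% − 5.3680% = 8.5020

8.50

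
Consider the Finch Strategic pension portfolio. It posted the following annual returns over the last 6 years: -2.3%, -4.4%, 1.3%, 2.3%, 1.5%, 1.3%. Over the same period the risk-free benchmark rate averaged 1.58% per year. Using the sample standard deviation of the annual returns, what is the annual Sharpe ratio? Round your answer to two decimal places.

-0.61

r̄ = (-2.3 − 4.4 + 1.3 + 2.3 + 1.5 + 1.3) / 6 = -0.30 / 6 = -0.0500%
Σ(r − r̄)² = 35.5550; sample σ = √(35.5550/5) = 2.6666%
Sharpe = (r̄ − rf) / σ = (-0.0500 − 1.58) / 2.6666 = -1.6300 / 2.6666 = -0.6113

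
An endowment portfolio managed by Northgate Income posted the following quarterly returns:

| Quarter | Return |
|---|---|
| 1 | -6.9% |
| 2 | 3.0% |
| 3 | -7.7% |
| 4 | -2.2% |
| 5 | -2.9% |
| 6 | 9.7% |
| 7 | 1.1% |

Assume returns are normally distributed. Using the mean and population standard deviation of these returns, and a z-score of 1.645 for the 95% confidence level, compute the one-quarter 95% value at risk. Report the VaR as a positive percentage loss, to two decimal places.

r̄ = (-6.9 + 3 − 7.7 − 2.2 − 2.9 + 9.7 + 1.1) / 7 = -0.8429%
Population σ = √[Σ(r − r̄)² / 7] = √[219.4771 / 7] = √31.3539 = 5.5995%
VaR = −(r̄ − z·σ) = −(-0.8429 − 1.645 × 5.5995) = −(-10.0541) = 10.0541%

10.05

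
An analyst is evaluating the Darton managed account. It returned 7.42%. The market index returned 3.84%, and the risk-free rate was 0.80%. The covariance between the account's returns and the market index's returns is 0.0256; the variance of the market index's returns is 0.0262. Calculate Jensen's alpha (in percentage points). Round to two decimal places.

3.65

β = Cov / Var = 0.0256 / 0.0262 = 0.9771
E[R] = Rf + β(Rm − Rf) = 0.80% + 0.9771 × (3.84% − 0.80%) = 3.7704%
α = Rp − E[R] = 7.42% − 3.7704% = 3.6496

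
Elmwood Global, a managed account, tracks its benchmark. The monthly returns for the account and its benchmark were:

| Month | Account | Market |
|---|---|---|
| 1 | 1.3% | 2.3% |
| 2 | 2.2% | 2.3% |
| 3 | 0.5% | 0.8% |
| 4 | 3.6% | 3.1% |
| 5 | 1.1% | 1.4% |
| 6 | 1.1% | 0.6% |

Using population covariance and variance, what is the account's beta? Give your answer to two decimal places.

0.98

r̄p = 1.6333%,  r̄m = 1.7500%
Cov = Σ(rp − r̄p)(rm − r̄m) / 6 = 0.7767
Var(rm) = Σ(rm − r̄m)² / 6 = 0.7958
β = Cov / Var = 0.7767 / 0.7958 = 0.9760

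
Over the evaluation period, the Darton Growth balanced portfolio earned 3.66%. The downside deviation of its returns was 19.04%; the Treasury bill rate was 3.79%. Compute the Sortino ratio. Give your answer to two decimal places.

Sortino = (Rp − Rf) / σd = (3.66% − 3.79%) / 19.04% = -0.13% / 19.04% = -0.0068

-0.01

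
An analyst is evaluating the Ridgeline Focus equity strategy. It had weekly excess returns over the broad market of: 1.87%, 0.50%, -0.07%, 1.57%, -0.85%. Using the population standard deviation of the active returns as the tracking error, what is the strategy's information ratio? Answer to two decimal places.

μ = (1.87 + 0.5 − 0.07 + 1.57 − 0.85) / 5 = 3.020 / 5 = 0.6040%
Population σ = √[Σ(r − μ)² / 5] = √[5.1151 / 5] = √1.0230 = 1.0114%
IR = μ / tracking error = 0.6040 / 1.0114 = 0.5972

0.60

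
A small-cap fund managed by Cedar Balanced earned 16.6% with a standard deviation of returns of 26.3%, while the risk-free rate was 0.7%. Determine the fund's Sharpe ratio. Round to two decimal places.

Sharpe = (Rp − Rf) / σp = (16.6% − 0.7%) / 26.3% = 15.90% / 26.3% = 0.6046

0.60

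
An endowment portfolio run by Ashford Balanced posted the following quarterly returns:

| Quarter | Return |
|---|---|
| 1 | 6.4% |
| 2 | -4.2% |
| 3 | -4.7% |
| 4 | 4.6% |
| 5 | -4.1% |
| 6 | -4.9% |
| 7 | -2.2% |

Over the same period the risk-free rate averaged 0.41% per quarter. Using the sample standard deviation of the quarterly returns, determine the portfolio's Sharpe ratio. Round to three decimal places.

-0.360

μ = (6.4 − 4.2 − 4.7 + 4.6 − 4.1 − 4.9 − 2.2) / 7 = -9.10 / 7 = -1.3000%
Σ(r − μ)² = (6.4 − (-1.3000))² + (-4.2 − (-1.3000))² + … = 135.6800
sample σ = √(135.6800 / 6) = √22.6133 = 4.7553%
Sharpe = (μ − rf) / σ = (-1.3000 − 0.41) / 4.7553 = -1.7100 / 4.7553 = -0.3596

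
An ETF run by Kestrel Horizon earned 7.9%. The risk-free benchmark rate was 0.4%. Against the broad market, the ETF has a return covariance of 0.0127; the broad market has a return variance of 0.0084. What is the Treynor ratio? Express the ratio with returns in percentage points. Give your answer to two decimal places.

β = Cov / Var = 0.0127 / 0.0084 = 1.5119
Treynor = (Rp − Rf) / β = (7.9% − 0.4%) / 1.5119 = 7.50 / 1.5119 = 4.9606

4.96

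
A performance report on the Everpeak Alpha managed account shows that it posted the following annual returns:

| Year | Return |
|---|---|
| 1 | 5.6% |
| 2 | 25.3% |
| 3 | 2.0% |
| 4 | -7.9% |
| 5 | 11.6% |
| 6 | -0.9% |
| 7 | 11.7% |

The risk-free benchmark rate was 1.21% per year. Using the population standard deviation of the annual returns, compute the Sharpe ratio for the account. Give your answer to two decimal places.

0.56

r̄ = (5.6 + 25.3 + 2 − 7.9 + 11.6 − 0.9 + 11.7) / 7 = 47.40 / 7 = 6.7714%
Population σ = √[Σ(r − r̄)² / 7] = √[689.1543 / 7] = √98.4506 = 9.9222%
Sharpe = (r̄ − rf) / σ = (6.7714 − 1.21) / 9.9222 = 5.5614 / 9.9222 = 0.5605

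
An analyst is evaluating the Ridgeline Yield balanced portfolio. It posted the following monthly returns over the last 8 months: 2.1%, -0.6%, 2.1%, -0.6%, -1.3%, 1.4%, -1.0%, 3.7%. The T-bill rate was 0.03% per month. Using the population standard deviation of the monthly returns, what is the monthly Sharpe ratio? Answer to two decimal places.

Mean return r̄ = 5.80 / 8 = 0.7250%
Σ(r − r̄)² = (2.1 − 0.7250)² + (-0.6 − 0.7250)² + … = 23.6750
population σ = √(23.6750 / 8) = √2.9594 = 1.7203%
Sharpe = (r̄ − rf) / σ = (0.7250 − 0.03) / 1.7203 = 0.6950 / 1.7203 = 0.4040

0.40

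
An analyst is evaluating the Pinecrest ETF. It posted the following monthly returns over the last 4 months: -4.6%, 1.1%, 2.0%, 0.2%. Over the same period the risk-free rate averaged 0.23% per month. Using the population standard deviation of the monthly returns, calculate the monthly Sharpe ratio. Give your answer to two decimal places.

Mean return μ = -1.30 / 4 = -0.3250%
Σ(r − μ)² = 25.9875; population σ = √(25.9875/4) = 2.5489%
Sharpe = (μ − rf) / σ = (-0.3250 − 0.23) / 2.5489 = -0.5550 / 2.5489 = -0.2177

-0.22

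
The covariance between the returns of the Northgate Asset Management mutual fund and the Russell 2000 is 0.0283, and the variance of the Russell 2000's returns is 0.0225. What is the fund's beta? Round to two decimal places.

β = Cov(Rp, Rm) / Var(Rm) = 0.0283 / 0.0225 = 1.2578

1.26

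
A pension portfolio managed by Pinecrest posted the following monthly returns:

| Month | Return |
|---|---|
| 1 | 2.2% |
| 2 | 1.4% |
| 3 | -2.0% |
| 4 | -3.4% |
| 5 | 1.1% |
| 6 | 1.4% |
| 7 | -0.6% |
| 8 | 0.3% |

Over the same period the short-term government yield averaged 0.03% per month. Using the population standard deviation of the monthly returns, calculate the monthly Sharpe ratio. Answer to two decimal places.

r̄ = (2.2 + 1.4 − 2 − 3.4 + 1.1 + 1.4 − 0.6 + 0.3) / 8 = 0.40 / 8 = 0.0500%
Population std dev = √[25.9600 / 8] = 1.8014%
Sharpe = (r̄ − rf) / σ = (0.0500 − 0.03) / 1.8014 = 0.0200 / 1.8014 = 0.0111

0.01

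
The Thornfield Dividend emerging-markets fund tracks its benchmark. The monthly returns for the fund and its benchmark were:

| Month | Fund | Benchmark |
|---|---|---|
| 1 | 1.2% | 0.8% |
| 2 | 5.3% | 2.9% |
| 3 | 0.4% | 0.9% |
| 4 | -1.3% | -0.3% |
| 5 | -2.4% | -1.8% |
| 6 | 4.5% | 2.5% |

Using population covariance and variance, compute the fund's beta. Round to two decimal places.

1.72

r̄p = 1.2833%,  r̄m = 0.8333%
Cov = Σ(rp − r̄p)(rm − r̄m) / 6 = 4.3722
Var(rm) = Σ(rm − r̄m)² / 6 = 2.5456
β = Cov / Var = 4.3722 / 2.5456 = 1.7176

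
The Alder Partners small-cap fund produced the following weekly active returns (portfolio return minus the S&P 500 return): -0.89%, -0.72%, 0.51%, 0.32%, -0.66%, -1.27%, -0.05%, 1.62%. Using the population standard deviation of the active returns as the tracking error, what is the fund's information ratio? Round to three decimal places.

-0.162

r̄ = (-0.89 − 0.72 + 0.51 + 0.32 − 0.66 − 1.27 − 0.05 + 1.62) / 8 = -0.1425%
Σ(r − r̄)² = (-0.89 − (-0.1425))² + (-0.72 − (-0.1425))² + (0.51 − (-0.1425))² + … = 6.1860
population σ = √(6.1860 / 8) = √0.7733 = 0.8794%
IR = r̄ / tracking error = -0.1425 / 0.8794 = -0.1620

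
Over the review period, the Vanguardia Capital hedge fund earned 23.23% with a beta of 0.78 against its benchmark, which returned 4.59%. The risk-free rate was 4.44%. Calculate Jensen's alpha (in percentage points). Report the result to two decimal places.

18.67

CAPM expected return = Rf + β(Rm − Rf) = 4.44% + 0.78 × (4.59% − 4.44%) = 4.44 + 0.78 × 0.15 = 4.5570%
Jensen's α = Rp − E[R] = 23.23% − 4.5570% = 18.6730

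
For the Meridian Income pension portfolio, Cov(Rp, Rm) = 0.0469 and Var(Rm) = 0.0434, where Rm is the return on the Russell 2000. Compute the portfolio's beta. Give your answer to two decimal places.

1.08

β = Cov(Rp, Rm) / Var(Rm) = 0.0469 / 0.0434 = 1.0806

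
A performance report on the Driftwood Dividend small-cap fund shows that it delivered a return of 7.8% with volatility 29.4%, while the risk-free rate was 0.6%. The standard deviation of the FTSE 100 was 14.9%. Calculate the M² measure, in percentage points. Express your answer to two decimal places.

4.25

Sharpe = (Rp − Rf) / σp = (7.8% − 0.6%) / 29.4% = 0.2449
M² = Rf + Sharpe × σm = 0.6% + 0.2449 × 14.9% = 4.2490%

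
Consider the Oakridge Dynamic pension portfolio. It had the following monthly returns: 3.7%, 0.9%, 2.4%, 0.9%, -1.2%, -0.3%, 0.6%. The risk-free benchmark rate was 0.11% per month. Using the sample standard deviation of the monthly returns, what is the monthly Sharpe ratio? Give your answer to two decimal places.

0.55

μ = (3.7 + 0.9 + 2.4 + 0.9 − 1.2 − 0.3 + 0.6) / 7 = 7.00 / 7 = 1.0000%
Sample σ = √[Σ(r − μ)² / 6] = √[15.9600 / 6] = √2.6600 = 1.6310%
Sharpe = (μ − rf) / σ = (1.0000 − 0.11) / 1.6310 = 0.8900 / 1.6310 = 0.5457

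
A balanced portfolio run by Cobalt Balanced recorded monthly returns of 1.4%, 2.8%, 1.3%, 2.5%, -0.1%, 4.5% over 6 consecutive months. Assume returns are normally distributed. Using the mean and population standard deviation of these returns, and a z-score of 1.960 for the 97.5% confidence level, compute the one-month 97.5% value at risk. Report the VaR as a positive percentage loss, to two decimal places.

μ = (1.4 + 2.8 + 1.3 + 2.5 − 0.1 + 4.5) / 6 = 12.40 / 6 = 2.0667%
Σ(r − μ)² = (1.4 − 2.0667)² + (2.8 − 2.0667)² + (1.3 − 2.0667)² + … = 12.3733
σ = √[12.3733 / 6] = 1.4360%
VaR = −(μ − z·σ) = −(2.0667 − 1.960 × 1.4360) = −(-0.7479) = 0.7479%

0.75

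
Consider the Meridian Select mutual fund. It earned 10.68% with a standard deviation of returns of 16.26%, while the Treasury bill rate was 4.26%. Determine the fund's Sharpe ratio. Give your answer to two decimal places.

0.39

Sharpe = (Rp − Rf) / σp = (10.68% − 4.26%) / 16.26% = 6.42% / 16.26% = 0.3948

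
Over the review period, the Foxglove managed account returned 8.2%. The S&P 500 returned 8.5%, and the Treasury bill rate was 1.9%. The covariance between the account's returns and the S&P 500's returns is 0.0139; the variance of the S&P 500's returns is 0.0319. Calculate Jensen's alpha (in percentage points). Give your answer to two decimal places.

3.42

β = Cov / Var = 0.0139 / 0.0319 = 0.4357
E[R] = Rf + β(Rm − Rf) = 1.9% + 0.4357 × (8.5% − 1.9%) = 4.7756%
α = Rp − E[R] = 8.2% − 4.7756% = 3.4244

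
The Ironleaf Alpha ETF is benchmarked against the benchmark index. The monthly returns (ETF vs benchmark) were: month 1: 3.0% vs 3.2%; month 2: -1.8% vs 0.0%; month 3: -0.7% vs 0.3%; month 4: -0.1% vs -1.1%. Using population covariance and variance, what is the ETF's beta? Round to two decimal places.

0.92

r̄p = 0.1000%,  r̄m = 0.6000%
Cov = Σ(rp − r̄p)(rm − r̄m) / 4 = 2.3150
Var(rm) = Σ(rm − r̄m)² / 4 = 2.5250
β = Cov / Var = 2.3150 / 2.5250 = 0.9168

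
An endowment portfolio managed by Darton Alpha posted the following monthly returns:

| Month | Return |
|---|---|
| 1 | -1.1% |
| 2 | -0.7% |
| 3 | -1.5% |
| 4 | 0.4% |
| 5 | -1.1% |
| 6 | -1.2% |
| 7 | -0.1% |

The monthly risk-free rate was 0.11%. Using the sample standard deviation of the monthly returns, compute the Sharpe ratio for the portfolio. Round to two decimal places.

-1.28

r̄ = (-1.1 − 0.7 − 1.5 + 0.4 − 1.1 − 1.2 − 0.1) / 7 = -0.7571%
Σ(r − r̄)² = (-1.1 − (-0.7571))² + (-0.7 − (-0.7571))² + (-1.5 − (-0.7571))² + … = 2.7571
σ = √[2.7571 / 6] = 0.6779%
Sharpe = (r̄ − rf) / σ = (-0.7571 − 0.11) / 0.6779 = -0.8671 / 0.6779 = -1.2791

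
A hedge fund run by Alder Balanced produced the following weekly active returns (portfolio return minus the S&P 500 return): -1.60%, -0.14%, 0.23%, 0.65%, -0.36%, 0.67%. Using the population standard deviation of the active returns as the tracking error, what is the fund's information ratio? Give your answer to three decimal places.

-0.119

Mean return r̄ = -0.550 / 6 = -0.0917%
Population σ = √[Σ(r − r̄)² / 6] = √[3.5831 / 6] = √0.5972 = 0.7728%
IR = r̄ / tracking error = -0.0917 / 0.7728 = -0.1187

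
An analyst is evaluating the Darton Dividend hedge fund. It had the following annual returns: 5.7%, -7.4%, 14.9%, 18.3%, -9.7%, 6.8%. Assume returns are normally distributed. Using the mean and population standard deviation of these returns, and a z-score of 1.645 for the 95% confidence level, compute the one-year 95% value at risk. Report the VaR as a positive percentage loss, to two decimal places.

r̄ = (5.7 − 7.4 + 14.9 + 18.3 − 9.7 + 6.8) / 6 = 4.7667%
Σ(r − r̄)² = 648.1533; population σ = √(648.1533/6) = 10.3935%
VaR = −(r̄ − z·σ) = −(4.7667 − 1.645 × 10.3935) = −(-12.3306) = 12.3306%

12.33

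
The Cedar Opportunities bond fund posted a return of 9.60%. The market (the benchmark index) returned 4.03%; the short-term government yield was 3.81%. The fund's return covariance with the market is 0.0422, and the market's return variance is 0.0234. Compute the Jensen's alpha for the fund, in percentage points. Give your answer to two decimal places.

5.39

β = Cov / Var = 0.0422 / 0.0234 = 1.8034
E[R] = Rf + β(Rm − Rf) = 3.81% + 1.8034 × (4.03% − 3.81%) = 4.2067%
α = Rp − E[R] = 9.60% − 4.2067% = 5.3933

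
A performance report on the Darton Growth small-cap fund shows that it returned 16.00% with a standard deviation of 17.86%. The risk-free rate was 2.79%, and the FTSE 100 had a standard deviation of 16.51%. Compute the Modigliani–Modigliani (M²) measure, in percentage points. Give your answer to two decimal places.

15.00

Sharpe = (Rp − Rf) / σp = (16.00% − 2.79%) / 17.86% = 0.7396
M² = Rf + Sharpe × σm = 2.79% + 0.7396 × 16.51% = 15.0008%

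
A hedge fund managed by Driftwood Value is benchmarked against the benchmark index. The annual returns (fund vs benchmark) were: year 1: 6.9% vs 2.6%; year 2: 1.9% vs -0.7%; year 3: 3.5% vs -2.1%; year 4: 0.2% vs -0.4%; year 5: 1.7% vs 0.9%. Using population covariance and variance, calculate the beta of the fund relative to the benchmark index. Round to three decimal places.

0.782

r̄p = 2.8400%,  r̄m = 0.0600%
Cov = Σ(rp − r̄p)(rm − r̄m) / 5 = 1.9716
Var(rm) = Σ(rm − r̄m)² / 5 = 2.5224
β = Cov / Var = 1.9716 / 2.5224 = 0.7816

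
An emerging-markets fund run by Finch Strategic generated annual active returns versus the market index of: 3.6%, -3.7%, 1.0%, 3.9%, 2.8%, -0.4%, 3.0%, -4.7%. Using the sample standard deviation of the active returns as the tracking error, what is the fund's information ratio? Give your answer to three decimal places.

r̄ = (3.6 − 3.7 + 1 + 3.9 + 2.8 − 0.4 + 3 − 4.7) / 8 = 0.6875%
Sample std dev = √[78.1688 / 7] = 3.3417%
IR = r̄ / tracking error = 0.6875 / 3.3417 = 0.2057

0.206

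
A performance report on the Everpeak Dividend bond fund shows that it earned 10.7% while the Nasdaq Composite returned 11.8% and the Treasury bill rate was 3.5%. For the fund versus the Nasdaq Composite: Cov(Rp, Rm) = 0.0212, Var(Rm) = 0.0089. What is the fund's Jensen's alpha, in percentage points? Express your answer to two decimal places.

β = Cov / Var = 0.0212 / 0.0089 = 2.3820
E[R] = Rf + β(Rm − Rf) = 3.5% + 2.3820 × (11.8% − 3.5%) = 23.2706%
α = Rp − E[R] = 10.7% − 23.2706% = -12.5706

-12.57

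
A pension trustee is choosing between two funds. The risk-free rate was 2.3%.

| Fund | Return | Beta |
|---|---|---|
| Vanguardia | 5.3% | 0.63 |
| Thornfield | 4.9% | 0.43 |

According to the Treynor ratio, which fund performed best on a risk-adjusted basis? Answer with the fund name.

Vanguardia: Treynor = (5.3% − 2.3%) / 0.63 = 4.762
Thornfield: Treynor = (4.9% − 2.3%) / 0.43 = 6.047
Highest: Thornfield (6.047).

Thornfield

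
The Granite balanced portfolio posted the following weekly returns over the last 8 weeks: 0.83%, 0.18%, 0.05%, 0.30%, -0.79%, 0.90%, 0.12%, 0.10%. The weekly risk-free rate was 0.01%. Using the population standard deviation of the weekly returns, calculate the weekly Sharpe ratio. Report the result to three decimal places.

0.411

Mean return μ = 1.690 / 8 = 0.2113%
Σ(r − μ)² = (0.83 − 0.2113)² + (0.18 − 0.2113)² + (0.05 − 0.2113)² + … = 1.9153
σ = √[1.9153 / 8] = 0.4893%
Sharpe = (μ − rf) / σ = (0.2113 − 0.01) / 0.4893 = 0.2013 / 0.4893 = 0.4114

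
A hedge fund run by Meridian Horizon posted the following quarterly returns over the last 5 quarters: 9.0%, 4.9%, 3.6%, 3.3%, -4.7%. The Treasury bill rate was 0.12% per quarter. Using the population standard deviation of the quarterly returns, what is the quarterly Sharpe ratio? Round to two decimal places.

0.70

r̄ = (9 + 4.9 + 3.6 + 3.3 − 4.7) / 5 = 3.2200%
Σ(r − r̄)² = 99.1080; population σ = √(99.1080/5) = 4.4521%
Sharpe = (r̄ − rf) / σ = (3.2200 − 0.12) / 4.4521 = 3.1000 / 4.4521 = 0.6963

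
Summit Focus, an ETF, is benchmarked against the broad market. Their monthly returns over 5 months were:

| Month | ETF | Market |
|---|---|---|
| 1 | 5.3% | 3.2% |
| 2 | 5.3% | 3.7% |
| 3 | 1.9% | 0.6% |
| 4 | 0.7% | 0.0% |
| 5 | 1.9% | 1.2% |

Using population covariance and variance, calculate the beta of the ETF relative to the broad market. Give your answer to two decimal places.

r̄p = 3.0200%,  r̄m = 1.7400%
Cov = Σ(rp − r̄p)(rm − r̄m) / 5 = 2.7432
Var(rm) = Σ(rm − r̄m)² / 5 = 2.1184
β = Cov / Var = 2.7432 / 2.1184 = 1.2949

1.29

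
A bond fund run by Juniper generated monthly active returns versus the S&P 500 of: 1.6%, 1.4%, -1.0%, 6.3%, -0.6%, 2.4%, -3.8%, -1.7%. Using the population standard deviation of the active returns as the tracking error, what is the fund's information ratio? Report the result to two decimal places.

0.20

r̄ = (1.6 + 1.4 − 1 + 6.3 − 0.6 + 2.4 − 3.8 − 1.7) / 8 = 0.5750%
Σ(r − r̄)² = 66.0150; population σ = √(66.0150/8) = 2.8726%
IR = r̄ / tracking error = 0.5750 / 2.8726 = 0.2002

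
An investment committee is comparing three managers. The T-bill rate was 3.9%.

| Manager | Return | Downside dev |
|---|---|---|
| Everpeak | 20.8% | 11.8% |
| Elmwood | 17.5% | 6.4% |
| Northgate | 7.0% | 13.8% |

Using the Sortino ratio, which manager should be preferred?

Elmwood

Everpeak: Sortino ratio = (20.8% − 3.9%) / 11.8% = 1.432
Elmwood: Sortino ratio = (17.5% − 3.9%) / 6.4% = 2.125
Northgate: Sortino ratio = (7.0% − 3.9%) / 13.8% = 0.225
Highest: Elmwood (2.125).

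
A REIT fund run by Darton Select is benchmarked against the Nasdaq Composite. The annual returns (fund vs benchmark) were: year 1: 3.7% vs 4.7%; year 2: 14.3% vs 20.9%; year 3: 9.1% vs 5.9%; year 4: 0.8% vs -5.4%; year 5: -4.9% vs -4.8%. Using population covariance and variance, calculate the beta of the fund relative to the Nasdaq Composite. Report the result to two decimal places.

r̄p = 4.6000%,  r̄m = 4.2600%
Cov = Σ(rp − r̄p)(rm − r̄m) / 5 = 58.2340
Var(rm) = Σ(rm − r̄m)² / 5 = 91.0344
β = Cov / Var = 58.2340 / 91.0344 = 0.6397

0.64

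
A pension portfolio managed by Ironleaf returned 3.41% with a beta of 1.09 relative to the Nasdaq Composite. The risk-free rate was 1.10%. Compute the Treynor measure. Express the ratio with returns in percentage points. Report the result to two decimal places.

Treynor = (Rp − Rf) / β = (3.41% − 1.10%) / 1.09 = 2.31 / 1.09 = 2.1193

2.12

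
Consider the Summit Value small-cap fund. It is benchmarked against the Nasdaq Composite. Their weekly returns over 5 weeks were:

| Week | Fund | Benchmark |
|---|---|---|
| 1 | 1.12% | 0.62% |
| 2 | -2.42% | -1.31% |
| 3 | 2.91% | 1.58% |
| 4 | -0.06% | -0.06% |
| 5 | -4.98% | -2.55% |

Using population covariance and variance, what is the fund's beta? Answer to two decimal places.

r̄p = -0.6860%,  r̄m = -0.3440%
Cov = Σ(rp − r̄p)(rm − r̄m) / 5 = 3.9970
Var(rm) = Σ(rm − r̄m)² / 5 = 2.1023
β = Cov / Var = 3.9970 / 2.1023 = 1.9013

1.90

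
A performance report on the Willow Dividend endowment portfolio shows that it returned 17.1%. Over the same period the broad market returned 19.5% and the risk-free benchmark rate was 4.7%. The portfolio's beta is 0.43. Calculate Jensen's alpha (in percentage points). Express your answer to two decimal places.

CAPM expected return = Rf + β(Rm − Rf) = 4.7% + 0.43 × (19.5% − 4.7%) = 4.7 + 0.43 × 14.80 = 11.0640%
Jensen's α = Rp − E[R] = 17.1% − 11.0640% = 6.0360

6.04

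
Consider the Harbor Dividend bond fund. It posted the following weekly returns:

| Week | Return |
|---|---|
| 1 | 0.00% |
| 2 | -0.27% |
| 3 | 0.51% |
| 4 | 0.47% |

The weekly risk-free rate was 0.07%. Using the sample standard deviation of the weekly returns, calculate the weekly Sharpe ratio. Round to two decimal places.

r̄ = (0 − 0.27 + 0.51 + 0.47) / 4 = 0.710 / 4 = 0.1775%
Sample σ = √[Σ(r − r̄)² / 3] = √[0.4279 / 3] = √0.1426 = 0.3776%
Sharpe = (r̄ − rf) / σ = (0.1775 − 0.07) / 0.3776 = 0.1075 / 0.3776 = 0.2847

0.28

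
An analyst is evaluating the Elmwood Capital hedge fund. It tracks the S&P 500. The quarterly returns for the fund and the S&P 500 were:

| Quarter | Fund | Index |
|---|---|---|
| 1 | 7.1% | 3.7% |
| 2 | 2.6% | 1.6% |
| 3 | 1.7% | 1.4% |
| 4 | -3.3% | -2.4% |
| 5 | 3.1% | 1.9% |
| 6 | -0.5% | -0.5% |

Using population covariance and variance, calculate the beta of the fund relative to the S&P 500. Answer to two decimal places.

1.64

r̄p = 1.7833%,  r̄m = 0.9500%
Cov = Σ(rp − r̄p)(rm − r̄m) / 6 = 6.1175
Var(rm) = Σ(rm − r̄m)² / 6 = 3.7358
β = Cov / Var = 6.1175 / 3.7358 = 1.6375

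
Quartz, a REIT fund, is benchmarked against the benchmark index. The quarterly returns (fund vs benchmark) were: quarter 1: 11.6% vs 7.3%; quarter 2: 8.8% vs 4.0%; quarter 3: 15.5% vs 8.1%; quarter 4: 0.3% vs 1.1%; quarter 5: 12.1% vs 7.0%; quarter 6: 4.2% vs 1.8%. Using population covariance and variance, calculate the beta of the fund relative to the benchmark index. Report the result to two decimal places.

1.80

r̄p = 8.7500%,  r̄m = 4.8833%
Cov = Σ(rp − r̄p)(rm − r̄m) / 6 = 13.6075
Var(rm) = Σ(rm − r̄m)² / 6 = 7.5447
β = Cov / Var = 13.6075 / 7.5447 = 1.8036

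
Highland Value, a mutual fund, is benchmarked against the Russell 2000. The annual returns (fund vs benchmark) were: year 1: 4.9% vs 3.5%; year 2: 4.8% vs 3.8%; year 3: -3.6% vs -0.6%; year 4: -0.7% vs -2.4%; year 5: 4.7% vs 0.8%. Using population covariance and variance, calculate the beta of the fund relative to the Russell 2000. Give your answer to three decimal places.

r̄p = 2.0200%,  r̄m = 1.0200%
Cov = Σ(rp − r̄p)(rm − r̄m) / 5 = 6.5376
Var(rm) = Σ(rm − r̄m)² / 5 = 5.6496
β = Cov / Var = 6.5376 / 5.6496 = 1.1572

1.157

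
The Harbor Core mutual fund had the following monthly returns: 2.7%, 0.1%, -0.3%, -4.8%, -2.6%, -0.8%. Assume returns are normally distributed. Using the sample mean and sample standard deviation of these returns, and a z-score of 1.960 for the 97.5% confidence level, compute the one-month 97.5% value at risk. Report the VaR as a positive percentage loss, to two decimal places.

5.94

Mean return r̄ = -5.70 / 6 = -0.9500%
Σ(r − r̄)² = (2.7 − (-0.9500))² + (0.1 − (-0.9500))² + … = 32.4150
sample σ = √(32.4150 / 5) = √6.4830 = 2.5462%
VaR = −(r̄ − z·σ) = −(-0.9500 − 1.960 × 2.5462) = −(-5.9406) = 5.9406%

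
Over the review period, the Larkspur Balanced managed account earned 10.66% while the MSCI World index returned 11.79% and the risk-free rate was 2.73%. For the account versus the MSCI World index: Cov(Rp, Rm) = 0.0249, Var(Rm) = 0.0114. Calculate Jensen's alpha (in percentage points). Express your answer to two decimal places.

β = Cov / Var = 0.0249 / 0.0114 = 2.1842
E[R] = Rf + β(Rm − Rf) = 2.73% + 2.1842 × (11.79% − 2.73%) = 22.5189%
α = Rp − E[R] = 10.66% − 22.5189% = -11.8589

-11.86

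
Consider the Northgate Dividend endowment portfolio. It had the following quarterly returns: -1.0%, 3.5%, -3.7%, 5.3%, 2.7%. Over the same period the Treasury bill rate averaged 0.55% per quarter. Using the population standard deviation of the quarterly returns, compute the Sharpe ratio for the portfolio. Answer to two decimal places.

Mean return r̄ = 6.80 / 5 = 1.3600%
Σ(r − r̄)² = 53.0720; population σ = √(53.0720/5) = 3.2580%
Sharpe = (r̄ − rf) / σ = (1.3600 − 0.55) / 3.2580 = 0.8100 / 3.2580 = 0.2486

0.25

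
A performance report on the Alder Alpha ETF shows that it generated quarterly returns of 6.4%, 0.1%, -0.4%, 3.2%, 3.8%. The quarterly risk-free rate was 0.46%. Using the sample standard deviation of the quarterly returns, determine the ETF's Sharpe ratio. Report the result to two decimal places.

Mean return r̄ = 13.10 / 5 = 2.6200%
Sample std dev = √[31.4880 / 4] = 2.8057%
Sharpe = (r̄ − rf) / σ = (2.6200 − 0.46) / 2.8057 = 2.1600 / 2.8057 = 0.7699

0.77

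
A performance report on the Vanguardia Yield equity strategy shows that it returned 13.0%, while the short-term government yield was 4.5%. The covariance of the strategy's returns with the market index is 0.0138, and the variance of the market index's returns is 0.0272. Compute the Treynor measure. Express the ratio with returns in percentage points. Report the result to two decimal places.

β = Cov / Var = 0.0138 / 0.0272 = 0.5074
Treynor = (Rp − Rf) / β = (13.0% − 4.5%) / 0.5074 = 8.50 / 0.5074 = 16.7521

16.75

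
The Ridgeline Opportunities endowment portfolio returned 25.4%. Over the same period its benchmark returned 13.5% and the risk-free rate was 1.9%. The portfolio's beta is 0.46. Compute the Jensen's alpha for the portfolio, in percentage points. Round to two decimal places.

CAPM expected return = Rf + β(Rm − Rf) = 1.9% + 0.46 × (13.5% − 1.9%) = 1.9 + 0.46 × 11.60 = 7.2360%
Jensen's α = Rp − E[R] = 25.4% − 7.2360% = 18.1640

18.16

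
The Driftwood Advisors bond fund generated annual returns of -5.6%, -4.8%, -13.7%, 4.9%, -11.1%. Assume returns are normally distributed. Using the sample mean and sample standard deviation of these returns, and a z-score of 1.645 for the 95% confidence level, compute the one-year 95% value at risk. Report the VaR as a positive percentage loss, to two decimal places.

17.86

r̄ = (-5.6 − 4.8 − 13.7 + 4.9 − 11.1) / 5 = -30.30 / 5 = -6.0600%
Sample σ = √[Σ(r − r̄)² / 4] = √[205.6920 / 4] = √51.4230 = 7.1710%
VaR = −(r̄ − z·σ) = −(-6.0600 − 1.645 × 7.1710) = −(-17.8563) = 17.8563%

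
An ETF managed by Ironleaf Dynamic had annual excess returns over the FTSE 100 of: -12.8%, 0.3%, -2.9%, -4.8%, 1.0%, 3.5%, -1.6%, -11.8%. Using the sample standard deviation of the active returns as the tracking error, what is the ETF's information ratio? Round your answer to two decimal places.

-0.62

Mean return r̄ = -29.10 / 8 = -3.6375%
Sample std dev = √[244.5788 / 7] = 5.9110%
IR = r̄ / tracking error = -3.6375 / 5.9110 = -0.6154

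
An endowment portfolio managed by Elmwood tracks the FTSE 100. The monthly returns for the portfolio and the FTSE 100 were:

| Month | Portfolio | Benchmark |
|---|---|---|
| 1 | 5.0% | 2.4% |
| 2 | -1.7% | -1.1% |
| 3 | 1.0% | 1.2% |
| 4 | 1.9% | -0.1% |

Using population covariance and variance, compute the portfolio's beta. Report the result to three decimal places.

1.599

r̄p = 1.5500%,  r̄m = 0.6000%
Cov = Σ(rp − r̄p)(rm − r̄m) / 4 = 2.7900
Var(rm) = Σ(rm − r̄m)² / 4 = 1.7450
β = Cov / Var = 2.7900 / 1.7450 = 1.5989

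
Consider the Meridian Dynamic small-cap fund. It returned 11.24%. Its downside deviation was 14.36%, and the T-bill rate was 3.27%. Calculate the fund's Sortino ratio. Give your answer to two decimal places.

0.56

Sortino = (Rp − Rf) / σd = (11.24% − 3.27%) / 14.36% = 7.97% / 14.36% = 0.5550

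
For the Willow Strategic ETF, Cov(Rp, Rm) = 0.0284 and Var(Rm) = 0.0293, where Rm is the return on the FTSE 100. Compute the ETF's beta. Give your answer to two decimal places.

0.97

β = Cov(Rp, Rm) / Var(Rm) = 0.0284 / 0.0293 = 0.9693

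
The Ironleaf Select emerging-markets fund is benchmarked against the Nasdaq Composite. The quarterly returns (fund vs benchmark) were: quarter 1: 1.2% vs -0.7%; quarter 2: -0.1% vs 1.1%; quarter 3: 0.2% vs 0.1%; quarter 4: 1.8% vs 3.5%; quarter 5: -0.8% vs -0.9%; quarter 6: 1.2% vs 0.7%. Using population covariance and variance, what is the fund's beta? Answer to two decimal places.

0.37

r̄p = 0.5833%,  r̄m = 0.6333%
Cov = Σ(rp − r̄p)(rm − r̄m) / 6 = 0.7856
Var(rm) = Σ(rm − r̄m)² / 6 = 2.1422
β = Cov / Var = 0.7856 / 2.1422 = 0.3667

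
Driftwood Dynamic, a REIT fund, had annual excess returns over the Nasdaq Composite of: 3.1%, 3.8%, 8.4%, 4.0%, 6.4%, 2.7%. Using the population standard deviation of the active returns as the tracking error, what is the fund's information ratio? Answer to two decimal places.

Mean return μ = 28.40 / 6 = 4.7333%
Population std dev = √[24.4333 / 6] = 2.0180%
IR = μ / tracking error = 4.7333 / 2.0180 = 2.3455

2.35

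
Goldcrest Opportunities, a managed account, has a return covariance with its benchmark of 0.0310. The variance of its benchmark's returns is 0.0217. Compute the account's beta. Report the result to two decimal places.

1.43

β = Cov(Rp, Rm) / Var(Rm) = 0.0310 / 0.0217 = 1.4286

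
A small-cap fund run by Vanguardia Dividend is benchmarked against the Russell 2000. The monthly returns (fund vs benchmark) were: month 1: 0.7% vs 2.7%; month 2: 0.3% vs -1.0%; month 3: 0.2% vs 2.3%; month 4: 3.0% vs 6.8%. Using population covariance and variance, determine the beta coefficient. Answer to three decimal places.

0.362

r̄p = 1.0500%,  r̄m = 2.7000%
Cov = Σ(rp − r̄p)(rm − r̄m) / 4 = 2.7775
Var(rm) = Σ(rm − r̄m)² / 4 = 7.6650
β = Cov / Var = 2.7775 / 7.6650 = 0.3624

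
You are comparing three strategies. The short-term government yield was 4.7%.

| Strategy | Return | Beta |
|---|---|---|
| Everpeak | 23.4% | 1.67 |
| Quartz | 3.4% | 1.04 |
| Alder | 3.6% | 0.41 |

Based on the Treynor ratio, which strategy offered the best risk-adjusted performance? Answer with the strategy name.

Everpeak: Treynor = (23.4% − 4.7%) / 1.67 = 11.198
Quartz: Treynor = (3.4% − 4.7%) / 1.04 = -1.250
Alder: Treynor = (3.6% − 4.7%) / 0.41 = -2.683
Highest: Everpeak (11.198).

Everpeak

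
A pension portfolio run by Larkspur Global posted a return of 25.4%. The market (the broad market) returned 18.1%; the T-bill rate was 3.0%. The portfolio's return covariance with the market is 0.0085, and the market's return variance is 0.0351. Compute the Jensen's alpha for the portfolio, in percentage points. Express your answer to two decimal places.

β = Cov / Var = 0.0085 / 0.0351 = 0.2422
E[R] = Rf + β(Rm − Rf) = 3.0% + 0.2422 × (18.1% − 3.0%) = 6.6572%
α = Rp − E[R] = 25.4% − 6.6572% = 18.7428

18.74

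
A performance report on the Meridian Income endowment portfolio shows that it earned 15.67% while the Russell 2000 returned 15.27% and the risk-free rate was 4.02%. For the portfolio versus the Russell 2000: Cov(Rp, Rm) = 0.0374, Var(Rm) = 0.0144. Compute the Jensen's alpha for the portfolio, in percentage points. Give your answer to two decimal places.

β = Cov / Var = 0.0374 / 0.0144 = 2.5972
E[R] = Rf + β(Rm − Rf) = 4.02% + 2.5972 × (15.27% − 4.02%) = 33.2385%
α = Rp − E[R] = 15.67% − 33.2385% = -17.5685

-17.57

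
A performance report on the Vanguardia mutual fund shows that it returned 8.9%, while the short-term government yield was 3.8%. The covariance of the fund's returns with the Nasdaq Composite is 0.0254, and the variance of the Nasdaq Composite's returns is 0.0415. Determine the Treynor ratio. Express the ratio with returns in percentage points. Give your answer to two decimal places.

β = Cov / Var = 0.0254 / 0.0415 = 0.6120
Treynor = (Rp − Rf) / β = (8.9% − 3.8%) / 0.6120 = 5.10 / 0.6120 = 8.3333

8.33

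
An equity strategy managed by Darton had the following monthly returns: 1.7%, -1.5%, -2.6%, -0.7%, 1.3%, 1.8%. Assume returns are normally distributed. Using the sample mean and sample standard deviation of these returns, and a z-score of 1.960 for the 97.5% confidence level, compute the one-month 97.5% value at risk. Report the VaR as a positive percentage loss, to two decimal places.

Mean return r̄ = 0.00 / 6 = 0.0000%
Σ(r − r̄)² = 17.3200; sample σ = √(17.3200/5) = 1.8612%
VaR = −(r̄ − z·σ) = −(0.0000 − 1.960 × 1.8612) = −(-3.6480) = 3.6480%

3.65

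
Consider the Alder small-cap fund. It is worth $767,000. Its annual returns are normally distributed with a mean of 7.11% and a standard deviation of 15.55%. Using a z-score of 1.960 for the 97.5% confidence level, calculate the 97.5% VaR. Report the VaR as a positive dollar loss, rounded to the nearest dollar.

$179,233

Return at the 97.5% tail: μ − z·σ = 7.11% − 1.960 × 15.55% = 7.11 − 30.4780 = -23.3680%
VaR = −(-23.3680%) × $767,000 = 23.3680% × $767,000 = $179,233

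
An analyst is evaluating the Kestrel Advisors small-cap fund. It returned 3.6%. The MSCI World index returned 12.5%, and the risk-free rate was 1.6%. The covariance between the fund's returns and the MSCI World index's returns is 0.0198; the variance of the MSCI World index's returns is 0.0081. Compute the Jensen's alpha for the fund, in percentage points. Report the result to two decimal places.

-24.64

β = Cov / Var = 0.0198 / 0.0081 = 2.4444
E[R] = Rf + β(Rm − Rf) = 1.6% + 2.4444 × (12.5% − 1.6%) = 28.2440%
α = Rp − E[R] = 3.6% − 28.2440% = -24.6440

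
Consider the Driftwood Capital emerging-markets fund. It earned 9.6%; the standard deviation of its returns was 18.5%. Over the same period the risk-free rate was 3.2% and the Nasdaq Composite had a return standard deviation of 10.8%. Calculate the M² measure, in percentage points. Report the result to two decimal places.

6.94

Sharpe = (Rp − Rf) / σp = (9.6% − 3.2%) / 18.5% = 0.3459
M² = Rf + Sharpe × σm = 3.2% + 0.3459 × 10.8% = 6.9357%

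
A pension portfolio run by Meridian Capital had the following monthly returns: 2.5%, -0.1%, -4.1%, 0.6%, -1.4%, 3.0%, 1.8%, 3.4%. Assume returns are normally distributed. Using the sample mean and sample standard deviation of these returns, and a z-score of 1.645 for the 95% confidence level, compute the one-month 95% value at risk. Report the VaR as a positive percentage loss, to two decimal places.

3.46

Mean return r̄ = 5.70 / 8 = 0.7125%
Sample σ = √[Σ(r − r̄)² / 7] = √[45.1288 / 7] = √6.4470 = 2.5391%
VaR = −(r̄ − z·σ) = −(0.7125 − 1.645 × 2.5391) = −(-3.4643) = 3.4643%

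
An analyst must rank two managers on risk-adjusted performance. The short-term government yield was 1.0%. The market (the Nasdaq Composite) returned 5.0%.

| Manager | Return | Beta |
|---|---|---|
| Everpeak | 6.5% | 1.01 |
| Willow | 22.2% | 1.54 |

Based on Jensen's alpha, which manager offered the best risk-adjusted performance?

Willow

Everpeak: α = 6.5% − [1.0% + 1.01 × (5.0% − 1.0%)] = 1.460
Willow: α = 22.2% − [1.0% + 1.54 × (5.0% − 1.0%)] = 15.040
Highest: Willow (15.040).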